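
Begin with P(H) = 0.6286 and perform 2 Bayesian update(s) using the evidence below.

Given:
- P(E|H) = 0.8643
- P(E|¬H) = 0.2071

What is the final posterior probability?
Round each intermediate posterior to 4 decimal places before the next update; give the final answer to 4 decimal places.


Sequential Bayesian updating:

Initial prior: P(H) = 0.6286

Update 1:
  P(E) = 0.8643 × 0.6286 + 0.2071 × 0.3714 = 0.54329898 + 0.07691694 = 0.62021592
  P(H|E) = 0.54329898 / 0.62021592 = 0.8760

Update 2:
  P(E) = 0.8643 × 0.8760 + 0.2071 × 0.1240 = 0.75712680 + 0.02568040 = 0.78280720
  P(H|E) = 0.75712680 / 0.78280720 = 0.9672

Final posterior: 0.9672


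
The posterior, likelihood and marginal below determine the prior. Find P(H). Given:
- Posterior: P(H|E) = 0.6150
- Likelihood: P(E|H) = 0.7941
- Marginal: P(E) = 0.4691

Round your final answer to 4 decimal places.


From Bayes' theorem: P(H|E) = P(E|H) × P(H) / P(E)

Rearranging for P(H):
P(H) = P(H|E) × P(E) / P(E|H)
     = 0.6150 × 0.4691 / 0.7941
     = 0.28849650 / 0.7941
     = 0.3633


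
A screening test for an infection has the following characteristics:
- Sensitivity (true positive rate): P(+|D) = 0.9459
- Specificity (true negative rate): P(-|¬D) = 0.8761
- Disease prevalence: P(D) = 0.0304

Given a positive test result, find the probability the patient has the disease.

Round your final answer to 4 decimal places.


Let D = has disease, + = positive test

Given:
- P(D) = 0.0304 (prevalence)
- P(+|D) = 0.9459 (sensitivity)
- P(-|¬D) = 0.8761 (specificity)
- P(+|¬D) = 0.1239 (false positive rate = 1 - specificity)

Step 1: Find P(+)
P(+) = P(+|D)P(D) + P(+|¬D)P(¬D)
     = 0.9459 × 0.0304 + 0.1239 × 0.9696
     = 0.02875536 + 0.12013344
     = 0.14888880

Step 2: Apply Bayes' theorem for P(D|+)
P(D|+) = P(+|D)P(D) / P(+)
       = 0.02875536 / 0.14888880
       = 0.1931


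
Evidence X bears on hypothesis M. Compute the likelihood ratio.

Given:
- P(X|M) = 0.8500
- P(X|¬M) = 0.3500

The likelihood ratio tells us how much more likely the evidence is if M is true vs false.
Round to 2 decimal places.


Likelihood Ratio (LR) = P(X|M) / P(X|¬M)

LR = 0.8500 / 0.3500
   = 2.43

The evidence is 2.43 times more likely if M is true than if M is false.
Since LR > 1, the evidence supports M over ¬M.


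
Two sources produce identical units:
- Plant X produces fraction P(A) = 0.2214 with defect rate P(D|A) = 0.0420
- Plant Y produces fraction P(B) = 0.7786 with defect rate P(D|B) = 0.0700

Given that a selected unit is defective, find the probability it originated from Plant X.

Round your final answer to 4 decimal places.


Let A = from Plant X, D = defective

Given:
- P(A) = 0.2214, P(B) = 0.7786
- P(D|A) = 0.0420, P(D|B) = 0.0700

Step 1: Find P(D)
P(D) = P(D|A)P(A) + P(D|B)P(B)
     = 0.0420 × 0.2214 + 0.0700 × 0.7786
     = 0.00929880 + 0.05450200
     = 0.06380080

Step 2: Apply Bayes' theorem
P(A|D) = P(D|A)P(A) / P(D)
       = 0.00929880 / 0.06380080
       = 0.1457


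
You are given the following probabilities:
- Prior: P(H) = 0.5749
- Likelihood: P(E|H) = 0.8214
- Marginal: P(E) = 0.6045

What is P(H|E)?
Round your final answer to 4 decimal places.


Using Bayes' theorem:

P(H|E) = P(E|H) × P(H) / P(E)
       = 0.8214 × 0.5749 / 0.6045
       = 0.47222286 / 0.6045
       = 0.7812

The evidence strengthens our belief in H.
Prior: 0.5749 → Posterior: 0.7812


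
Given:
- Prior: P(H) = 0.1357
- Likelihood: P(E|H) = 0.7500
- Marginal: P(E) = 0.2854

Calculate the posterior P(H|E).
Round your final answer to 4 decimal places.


Using Bayes' theorem:

P(H|E) = P(E|H) × P(H) / P(E)
       = 0.7500 × 0.1357 / 0.2854
       = 0.10177500 / 0.2854
       = 0.3566

The evidence strengthens our belief in H.
Prior: 0.1357 → Posterior: 0.3566


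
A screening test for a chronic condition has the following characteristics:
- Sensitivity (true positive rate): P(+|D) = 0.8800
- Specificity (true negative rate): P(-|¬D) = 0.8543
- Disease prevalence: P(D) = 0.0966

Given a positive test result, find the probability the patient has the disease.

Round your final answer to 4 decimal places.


Let D = has disease, + = positive test

Given:
- P(D) = 0.0966 (prevalence)
- P(+|D) = 0.8800 (sensitivity)
- P(-|¬D) = 0.8543 (specificity)
- P(+|¬D) = 0.1457 (false positive rate = 1 - specificity)

Step 1: Find P(+)
P(+) = P(+|D)P(D) + P(+|¬D)P(¬D)
     = 0.8800 × 0.0966 + 0.1457 × 0.9034
     = 0.08500800 + 0.13162538
     = 0.21663338

Step 2: Apply Bayes' theorem for P(D|+)
P(D|+) = P(+|D)P(D) / P(+)
       = 0.08500800 / 0.21663338
       = 0.3924


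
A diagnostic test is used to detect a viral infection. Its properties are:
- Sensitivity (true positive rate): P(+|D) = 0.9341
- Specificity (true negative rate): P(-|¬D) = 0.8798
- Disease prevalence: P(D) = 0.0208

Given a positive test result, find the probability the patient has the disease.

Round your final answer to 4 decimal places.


Let D = has disease, + = positive test

Given:
- P(D) = 0.0208 (prevalence)
- P(+|D) = 0.9341 (sensitivity)
- P(-|¬D) = 0.8798 (specificity)
- P(+|¬D) = 0.1202 (false positive rate = 1 - specificity)

Step 1: Find P(+)
P(+) = P(+|D)P(D) + P(+|¬D)P(¬D)
     = 0.9341 × 0.0208 + 0.1202 × 0.9792
     = 0.01942928 + 0.11769984
     = 0.13712912

Step 2: Apply Bayes' theorem for P(D|+)
P(D|+) = P(+|D)P(D) / P(+)
       = 0.01942928 / 0.13712912
       = 0.1417


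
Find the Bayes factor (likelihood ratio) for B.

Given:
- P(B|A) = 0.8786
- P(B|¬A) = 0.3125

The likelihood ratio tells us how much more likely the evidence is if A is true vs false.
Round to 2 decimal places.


Likelihood Ratio (LR) = P(B|A) / P(B|¬A)

LR = 0.8786 / 0.3125
   = 2.81

The evidence is 2.81 times more likely if A is true than if A is false.
Because LR exceeds 1, B is evidence for A.


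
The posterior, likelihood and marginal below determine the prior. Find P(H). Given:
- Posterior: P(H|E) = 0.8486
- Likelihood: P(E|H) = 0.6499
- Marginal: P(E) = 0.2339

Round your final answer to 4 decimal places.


From Bayes' theorem: P(H|E) = P(E|H) × P(H) / P(E)

Rearranging for P(H):
P(H) = P(H|E) × P(E) / P(E|H)
     = 0.8486 × 0.2339 / 0.6499
     = 0.19848754 / 0.6499
     = 0.3054


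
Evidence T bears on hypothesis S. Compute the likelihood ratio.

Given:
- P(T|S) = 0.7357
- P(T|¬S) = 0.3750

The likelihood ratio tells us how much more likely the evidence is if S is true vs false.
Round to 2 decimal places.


Likelihood Ratio (LR) = P(T|S) / P(T|¬S)

LR = 0.7357 / 0.3750
   = 1.96

The evidence is 1.96 times more likely if S is true than if S is false.
Since LR > 1, the evidence supports S over ¬S.


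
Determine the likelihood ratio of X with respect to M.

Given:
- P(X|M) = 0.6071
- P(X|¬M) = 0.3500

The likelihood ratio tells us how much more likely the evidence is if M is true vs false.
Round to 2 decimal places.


Likelihood Ratio (LR) = P(X|M) / P(X|¬M)

LR = 0.6071 / 0.3500
   = 1.73

The evidence is 1.73 times more likely if M is true than if M is false.
Because LR exceeds 1, X is evidence for M.


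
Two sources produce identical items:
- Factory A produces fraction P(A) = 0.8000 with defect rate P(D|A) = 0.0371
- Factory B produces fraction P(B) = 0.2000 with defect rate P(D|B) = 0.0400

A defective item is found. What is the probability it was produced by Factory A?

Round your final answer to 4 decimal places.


Let A = from Factory A, D = defective

Given:
- P(A) = 0.8000, P(B) = 0.2000
- P(D|A) = 0.0371, P(D|B) = 0.0400

Step 1: Find P(D)
P(D) = P(D|A)P(A) + P(D|B)P(B)
     = 0.0371 × 0.8000 + 0.0400 × 0.2000
     = 0.02968000 + 0.00800000
     = 0.03768000

Step 2: Apply Bayes' theorem
P(A|D) = P(D|A)P(A) / P(D)
       = 0.02968000 / 0.03768000
       = 0.7877


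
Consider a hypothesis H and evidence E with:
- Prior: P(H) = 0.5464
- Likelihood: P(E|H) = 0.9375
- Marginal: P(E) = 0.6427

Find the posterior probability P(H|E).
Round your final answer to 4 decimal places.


Using Bayes' theorem:

P(H|E) = P(E|H) × P(H) / P(E)
       = 0.9375 × 0.5464 / 0.6427
       = 0.51225000 / 0.6427
       = 0.7970

The evidence strengthens our belief in H.
Prior: 0.5464 → Posterior: 0.7970


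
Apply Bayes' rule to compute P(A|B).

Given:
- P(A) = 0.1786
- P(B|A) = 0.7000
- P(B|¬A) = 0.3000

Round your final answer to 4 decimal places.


Bayes' theorem: P(A|B) = P(B|A) × P(A) / P(B)

Step 1: Calculate P(B) using law of total probability
P(B) = P(B|A)P(A) + P(B|¬A)P(¬A)
     = 0.7000 × 0.1786 + 0.3000 × 0.8214
     = 0.12502000 + 0.24642000
     = 0.37144000

Step 2: Apply Bayes' theorem
P(A|B) = P(B|A) × P(A) / P(B)
       = 0.12502000 / 0.37144000
       = 0.3366


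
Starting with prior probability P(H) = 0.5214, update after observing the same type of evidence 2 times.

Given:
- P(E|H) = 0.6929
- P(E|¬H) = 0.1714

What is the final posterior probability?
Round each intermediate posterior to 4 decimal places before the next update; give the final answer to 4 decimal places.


Sequential Bayesian updating:

Initial prior: P(H) = 0.5214

Update 1:
  P(E) = 0.6929 × 0.5214 + 0.1714 × 0.4786 = 0.36127806 + 0.08203204 = 0.44331010
  P(H|E) = 0.36127806 / 0.44331010 = 0.8150

Update 2:
  P(E) = 0.6929 × 0.8150 + 0.1714 × 0.1850 = 0.56471350 + 0.03170900 = 0.59642250
  P(H|E) = 0.56471350 / 0.59642250 = 0.9468

Final posterior: 0.9468


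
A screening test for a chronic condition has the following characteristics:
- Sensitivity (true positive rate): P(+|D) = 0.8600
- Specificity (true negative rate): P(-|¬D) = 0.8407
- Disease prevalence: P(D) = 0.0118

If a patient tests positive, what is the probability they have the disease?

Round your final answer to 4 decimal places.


Let D = has disease, + = positive test

Given:
- P(D) = 0.0118 (prevalence)
- P(+|D) = 0.8600 (sensitivity)
- P(-|¬D) = 0.8407 (specificity)
- P(+|¬D) = 0.1593 (false positive rate = 1 - specificity)

Step 1: Find P(+)
P(+) = P(+|D)P(D) + P(+|¬D)P(¬D)
     = 0.8600 × 0.0118 + 0.1593 × 0.9882
     = 0.01014800 + 0.15742026
     = 0.16756826

Step 2: Apply Bayes' theorem for P(D|+)
P(D|+) = P(+|D)P(D) / P(+)
       = 0.01014800 / 0.16756826
       = 0.0606


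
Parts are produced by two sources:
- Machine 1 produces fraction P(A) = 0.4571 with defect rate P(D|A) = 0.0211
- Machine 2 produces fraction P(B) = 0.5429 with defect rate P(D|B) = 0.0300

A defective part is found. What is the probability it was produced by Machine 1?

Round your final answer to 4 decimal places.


Let A = from Machine 1, D = defective

Given:
- P(A) = 0.4571, P(B) = 0.5429
- P(D|A) = 0.0211, P(D|B) = 0.0300

Step 1: Find P(D)
P(D) = P(D|A)P(A) + P(D|B)P(B)
     = 0.0211 × 0.4571 + 0.0300 × 0.5429
     = 0.00964481 + 0.01628700
     = 0.02593181

Step 2: Apply Bayes' theorem
P(A|D) = P(D|A)P(A) / P(D)
       = 0.00964481 / 0.02593181
       = 0.3719


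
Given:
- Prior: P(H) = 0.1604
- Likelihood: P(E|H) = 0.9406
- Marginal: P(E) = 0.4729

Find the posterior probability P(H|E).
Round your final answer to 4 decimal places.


Using Bayes' theorem:

P(H|E) = P(E|H) × P(H) / P(E)
       = 0.9406 × 0.1604 / 0.4729
       = 0.15087224 / 0.4729
       = 0.3190

The evidence strengthens our belief in H.
Prior: 0.1604 → Posterior: 0.3190


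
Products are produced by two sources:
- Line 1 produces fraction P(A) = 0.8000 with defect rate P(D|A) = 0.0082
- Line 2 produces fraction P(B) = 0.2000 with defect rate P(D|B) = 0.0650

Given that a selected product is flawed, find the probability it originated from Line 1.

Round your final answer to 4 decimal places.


Let A = from Line 1, D = flawed

Given:
- P(A) = 0.8000, P(B) = 0.2000
- P(D|A) = 0.0082, P(D|B) = 0.0650

Step 1: Find P(D)
P(D) = P(D|A)P(A) + P(D|B)P(B)
     = 0.0082 × 0.8000 + 0.0650 × 0.2000
     = 0.00656000 + 0.01300000
     = 0.01956000

Step 2: Apply Bayes' theorem
P(A|D) = P(D|A)P(A) / P(D)
       = 0.00656000 / 0.01956000
       = 0.3354


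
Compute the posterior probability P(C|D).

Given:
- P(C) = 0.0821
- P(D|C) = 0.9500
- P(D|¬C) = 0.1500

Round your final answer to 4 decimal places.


Bayes' theorem: P(C|D) = P(D|C) × P(C) / P(D)

Step 1: Calculate P(D) using law of total probability
P(D) = P(D|C)P(C) + P(D|¬C)P(¬C)
     = 0.9500 × 0.0821 + 0.1500 × 0.9179
     = 0.07799500 + 0.13768500
     = 0.21568000

Step 2: Apply Bayes' theorem
P(C|D) = P(D|C) × P(C) / P(D)
       = 0.07799500 / 0.21568000
       = 0.3616


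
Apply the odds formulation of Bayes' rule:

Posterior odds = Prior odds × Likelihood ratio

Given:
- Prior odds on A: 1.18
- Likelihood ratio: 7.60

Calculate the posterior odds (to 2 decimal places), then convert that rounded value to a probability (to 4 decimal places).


Step 1: Calculate posterior odds
Posterior odds = Prior odds × LR
               = 1.18 × 7.60
               = 8.97

Step 2: Convert to probability
P(A|E) = Posterior odds / (1 + Posterior odds)
       = 8.97 / (1 + 8.97)
       = 8.97 / 9.97
       = 0.8997

The evidence increased P(A) from 0.5413 to 0.8997.


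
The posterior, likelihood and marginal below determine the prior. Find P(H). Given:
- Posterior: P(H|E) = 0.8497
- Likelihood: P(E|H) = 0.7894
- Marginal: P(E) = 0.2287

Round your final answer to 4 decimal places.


From Bayes' theorem: P(H|E) = P(E|H) × P(H) / P(E)

Rearranging for P(H):
P(H) = P(H|E) × P(E) / P(E|H)
     = 0.8497 × 0.2287 / 0.7894
     = 0.19432639 / 0.7894
     = 0.2462


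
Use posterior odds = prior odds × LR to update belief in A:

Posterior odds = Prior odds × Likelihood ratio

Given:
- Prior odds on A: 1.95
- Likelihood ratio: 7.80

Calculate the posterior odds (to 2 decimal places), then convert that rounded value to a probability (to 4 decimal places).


Step 1: Calculate posterior odds
Posterior odds = Prior odds × LR
               = 1.95 × 7.80
               = 15.21

Step 2: Convert to probability
P(A|E) = Posterior odds / (1 + Posterior odds)
       = 15.21 / (1 + 15.21)
       = 15.21 / 16.21
       = 0.9383

The evidence increased P(A) from 0.6610 to 0.9383.


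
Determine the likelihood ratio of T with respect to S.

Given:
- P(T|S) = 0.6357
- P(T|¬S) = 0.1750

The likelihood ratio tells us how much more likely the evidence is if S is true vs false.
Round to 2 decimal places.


Likelihood Ratio (LR) = P(T|S) / P(T|¬S)

LR = 0.6357 / 0.1750
   = 3.63

The evidence is 3.63 times more likely if S is true than if S is false.
LR > 1, so observing T raises the odds in favor of S.


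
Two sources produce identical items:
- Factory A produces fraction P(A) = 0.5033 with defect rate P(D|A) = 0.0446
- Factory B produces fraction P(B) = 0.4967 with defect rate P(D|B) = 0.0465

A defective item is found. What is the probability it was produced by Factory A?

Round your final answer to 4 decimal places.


Let A = from Factory A, D = defective

Given:
- P(A) = 0.5033, P(B) = 0.4967
- P(D|A) = 0.0446, P(D|B) = 0.0465

Step 1: Find P(D)
P(D) = P(D|A)P(A) + P(D|B)P(B)
     = 0.0446 × 0.5033 + 0.0465 × 0.4967
     = 0.02244718 + 0.02309655
     = 0.04554373

Step 2: Apply Bayes' theorem
P(A|D) = P(D|A)P(A) / P(D)
       = 0.02244718 / 0.04554373
       = 0.4929


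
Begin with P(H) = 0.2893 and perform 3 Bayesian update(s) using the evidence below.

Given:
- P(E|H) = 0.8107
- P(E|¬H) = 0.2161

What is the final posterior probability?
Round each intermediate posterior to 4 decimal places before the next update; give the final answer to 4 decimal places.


Sequential Bayesian updating:

Initial prior: P(H) = 0.2893

Update 1:
  P(E) = 0.8107 × 0.2893 + 0.2161 × 0.7107 = 0.23453551 + 0.15358227 = 0.38811778
  P(H|E) = 0.23453551 / 0.38811778 = 0.6043

Update 2:
  P(E) = 0.8107 × 0.6043 + 0.2161 × 0.3957 = 0.48990601 + 0.08551077 = 0.57541678
  P(H|E) = 0.48990601 / 0.57541678 = 0.8514

Update 3:
  P(E) = 0.8107 × 0.8514 + 0.2161 × 0.1486 = 0.69022998 + 0.03211246 = 0.72234244
  P(H|E) = 0.69022998 / 0.72234244 = 0.9555

Final posterior: 0.9555


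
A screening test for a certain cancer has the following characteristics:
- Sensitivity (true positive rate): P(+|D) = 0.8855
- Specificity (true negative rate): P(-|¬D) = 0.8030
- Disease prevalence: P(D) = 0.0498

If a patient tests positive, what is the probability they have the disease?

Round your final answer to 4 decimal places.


Let D = has disease, + = positive test

Given:
- P(D) = 0.0498 (prevalence)
- P(+|D) = 0.8855 (sensitivity)
- P(-|¬D) = 0.8030 (specificity)
- P(+|¬D) = 0.1970 (false positive rate = 1 - specificity)

Step 1: Find P(+)
P(+) = P(+|D)P(D) + P(+|¬D)P(¬D)
     = 0.8855 × 0.0498 + 0.1970 × 0.9502
     = 0.04409790 + 0.18718940
     = 0.23128730

Step 2: Apply Bayes' theorem for P(D|+)
P(D|+) = P(+|D)P(D) / P(+)
       = 0.04409790 / 0.23128730
       = 0.1907


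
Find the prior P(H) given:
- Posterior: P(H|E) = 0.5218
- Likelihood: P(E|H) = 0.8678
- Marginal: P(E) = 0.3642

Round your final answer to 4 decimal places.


From Bayes' theorem: P(H|E) = P(E|H) × P(H) / P(E)

Rearranging for P(H):
P(H) = P(H|E) × P(E) / P(E|H)
     = 0.5218 × 0.3642 / 0.8678
     = 0.19003956 / 0.8678
     = 0.2190


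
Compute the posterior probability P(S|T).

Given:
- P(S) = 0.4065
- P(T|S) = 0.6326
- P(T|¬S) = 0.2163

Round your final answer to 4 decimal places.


Bayes' theorem: P(S|T) = P(T|S) × P(S) / P(T)

Step 1: Calculate P(T) using law of total probability
P(T) = P(T|S)P(S) + P(T|¬S)P(¬S)
     = 0.6326 × 0.4065 + 0.2163 × 0.5935
     = 0.25715190 + 0.12837405
     = 0.38552595

Step 2: Apply Bayes' theorem
P(S|T) = P(T|S) × P(S) / P(T)
       = 0.25715190 / 0.38552595
       = 0.6670


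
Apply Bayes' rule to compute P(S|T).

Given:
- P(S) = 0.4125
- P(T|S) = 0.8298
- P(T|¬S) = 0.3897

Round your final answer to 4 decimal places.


Bayes' theorem: P(S|T) = P(T|S) × P(S) / P(T)

Step 1: Calculate P(T) using law of total probability
P(T) = P(T|S)P(S) + P(T|¬S)P(¬S)
     = 0.8298 × 0.4125 + 0.3897 × 0.5875
     = 0.34229250 + 0.22894875
     = 0.57124125

Step 2: Apply Bayes' theorem
P(S|T) = P(T|S) × P(S) / P(T)
       = 0.34229250 / 0.57124125
       = 0.5992


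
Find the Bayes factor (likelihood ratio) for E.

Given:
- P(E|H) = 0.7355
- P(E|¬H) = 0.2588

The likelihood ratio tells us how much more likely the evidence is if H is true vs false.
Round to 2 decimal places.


Likelihood Ratio (LR) = P(E|H) / P(E|¬H)

LR = 0.7355 / 0.2588
   = 2.84

The evidence is 2.84 times more likely if H is true than if H is false.
Since LR > 1, the evidence supports H over ¬H.


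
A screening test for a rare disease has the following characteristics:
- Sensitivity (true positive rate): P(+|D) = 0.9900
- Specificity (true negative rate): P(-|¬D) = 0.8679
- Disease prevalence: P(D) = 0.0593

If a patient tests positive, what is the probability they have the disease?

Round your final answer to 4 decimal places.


Let D = has disease, + = positive test

Given:
- P(D) = 0.0593 (prevalence)
- P(+|D) = 0.9900 (sensitivity)
- P(-|¬D) = 0.8679 (specificity)
- P(+|¬D) = 0.1321 (false positive rate = 1 - specificity)

Step 1: Find P(+)
P(+) = P(+|D)P(D) + P(+|¬D)P(¬D)
     = 0.9900 × 0.0593 + 0.1321 × 0.9407
     = 0.05870700 + 0.12426647
     = 0.18297347

Step 2: Apply Bayes' theorem for P(D|+)
P(D|+) = P(+|D)P(D) / P(+)
       = 0.05870700 / 0.18297347
       = 0.3208


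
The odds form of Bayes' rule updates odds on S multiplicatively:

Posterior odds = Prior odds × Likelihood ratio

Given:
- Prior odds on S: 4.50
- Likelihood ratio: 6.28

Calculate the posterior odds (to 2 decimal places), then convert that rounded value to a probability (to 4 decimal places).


Step 1: Calculate posterior odds
Posterior odds = Prior odds × LR
               = 4.50 × 6.28
               = 28.26

Step 2: Convert to probability
P(S|E) = Posterior odds / (1 + Posterior odds)
       = 28.26 / (1 + 28.26)
       = 28.26 / 29.26
       = 0.9658

The evidence increased P(S) from 0.8182 to 0.9658.


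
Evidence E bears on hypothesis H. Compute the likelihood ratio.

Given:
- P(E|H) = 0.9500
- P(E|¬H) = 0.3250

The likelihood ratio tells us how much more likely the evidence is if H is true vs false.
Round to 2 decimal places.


Likelihood Ratio (LR) = P(E|H) / P(E|¬H)

LR = 0.9500 / 0.3250
   = 2.92

The evidence is 2.92 times more likely if H is true than if H is false.
Since LR > 1, the evidence supports H over ¬H.


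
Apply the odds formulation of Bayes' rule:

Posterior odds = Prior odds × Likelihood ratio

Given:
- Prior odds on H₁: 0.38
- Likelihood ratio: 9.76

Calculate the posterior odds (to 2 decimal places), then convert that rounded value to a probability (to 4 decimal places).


Step 1: Calculate posterior odds
Posterior odds = Prior odds × LR
               = 0.38 × 9.76
               = 3.71

Step 2: Convert to probability
P(H₁|E) = Posterior odds / (1 + Posterior odds)
       = 3.71 / (1 + 3.71)
       = 3.71 / 4.71
       = 0.7877

The evidence increased P(H₁) from 0.2754 to 0.7877.


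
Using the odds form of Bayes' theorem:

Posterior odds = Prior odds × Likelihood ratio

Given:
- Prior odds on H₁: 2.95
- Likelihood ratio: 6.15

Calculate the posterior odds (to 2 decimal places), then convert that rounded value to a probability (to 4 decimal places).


Step 1: Calculate posterior odds
Posterior odds = Prior odds × LR
               = 2.95 × 6.15
               = 18.14

Step 2: Convert to probability
P(H₁|E) = Posterior odds / (1 + Posterior odds)
       = 18.14 / (1 + 18.14)
       = 18.14 / 19.14
       = 0.9478

The evidence increased P(H₁) from 0.7468 to 0.9478.


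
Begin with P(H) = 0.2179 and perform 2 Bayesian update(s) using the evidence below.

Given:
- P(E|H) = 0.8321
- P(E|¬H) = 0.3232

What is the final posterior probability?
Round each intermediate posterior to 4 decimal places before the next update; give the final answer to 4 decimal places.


Sequential Bayesian updating:

Initial prior: P(H) = 0.2179

Update 1:
  P(E) = 0.8321 × 0.2179 + 0.3232 × 0.7821 = 0.18131459 + 0.25277472 = 0.43408931
  P(H|E) = 0.18131459 / 0.43408931 = 0.4177

Update 2:
  P(E) = 0.8321 × 0.4177 + 0.3232 × 0.5823 = 0.34756817 + 0.18819936 = 0.53576753
  P(H|E) = 0.34756817 / 0.53576753 = 0.6487

Final posterior: 0.6487


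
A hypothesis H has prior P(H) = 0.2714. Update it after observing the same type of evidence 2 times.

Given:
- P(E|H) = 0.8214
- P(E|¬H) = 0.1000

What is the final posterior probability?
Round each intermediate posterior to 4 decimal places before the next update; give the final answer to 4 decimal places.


Sequential Bayesian updating:

Initial prior: P(H) = 0.2714

Update 1:
  P(E) = 0.8214 × 0.2714 + 0.1000 × 0.7286 = 0.22292796 + 0.07286000 = 0.29578796
  P(H|E) = 0.22292796 / 0.29578796 = 0.7537

Update 2:
  P(E) = 0.8214 × 0.7537 + 0.1000 × 0.2463 = 0.61908918 + 0.02463000 = 0.64371918
  P(H|E) = 0.61908918 / 0.64371918 = 0.9617

Final posterior: 0.9617


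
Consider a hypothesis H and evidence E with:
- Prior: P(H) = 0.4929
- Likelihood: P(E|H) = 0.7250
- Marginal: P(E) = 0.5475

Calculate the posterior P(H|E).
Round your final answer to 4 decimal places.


Using Bayes' theorem:

P(H|E) = P(E|H) × P(H) / P(E)
       = 0.7250 × 0.4929 / 0.5475
       = 0.35735250 / 0.5475
       = 0.6527

The evidence strengthens our belief in H.
Prior: 0.4929 → Posterior: 0.6527


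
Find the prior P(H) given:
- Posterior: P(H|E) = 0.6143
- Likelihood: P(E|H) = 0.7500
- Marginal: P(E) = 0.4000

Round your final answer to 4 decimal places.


From Bayes' theorem: P(H|E) = P(E|H) × P(H) / P(E)

Rearranging for P(H):
P(H) = P(H|E) × P(E) / P(E|H)
     = 0.6143 × 0.4000 / 0.7500
     = 0.24572000 / 0.7500
     = 0.3276


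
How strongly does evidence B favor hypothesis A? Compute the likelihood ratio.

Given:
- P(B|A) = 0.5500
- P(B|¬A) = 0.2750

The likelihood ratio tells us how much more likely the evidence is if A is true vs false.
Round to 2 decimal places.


Likelihood Ratio (LR) = P(B|A) / P(B|¬A)

LR = 0.5500 / 0.2750
   = 2.00

The evidence is 2.00 times more likely if A is true than if A is false.
Because LR exceeds 1, B is evidence for A.


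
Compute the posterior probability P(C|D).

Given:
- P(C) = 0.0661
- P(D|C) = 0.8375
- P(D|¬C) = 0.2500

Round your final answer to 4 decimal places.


Bayes' theorem: P(C|D) = P(D|C) × P(C) / P(D)

Step 1: Calculate P(D) using law of total probability
P(D) = P(D|C)P(C) + P(D|¬C)P(¬C)
     = 0.8375 × 0.0661 + 0.2500 × 0.9339
     = 0.05535875 + 0.23347500
     = 0.28883375

Step 2: Apply Bayes' theorem
P(C|D) = P(D|C) × P(C) / P(D)
       = 0.05535875 / 0.28883375
       = 0.1917


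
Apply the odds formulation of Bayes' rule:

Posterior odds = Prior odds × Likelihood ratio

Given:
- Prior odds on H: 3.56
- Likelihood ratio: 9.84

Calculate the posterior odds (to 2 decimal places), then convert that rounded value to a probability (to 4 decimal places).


Step 1: Calculate posterior odds
Posterior odds = Prior odds × LR
               = 3.56 × 9.84
               = 35.03

Step 2: Convert to probability
P(H|E) = Posterior odds / (1 + Posterior odds)
       = 35.03 / (1 + 35.03)
       = 35.03 / 36.03
       = 0.9722

The evidence increased P(H) from 0.7807 to 0.9722.


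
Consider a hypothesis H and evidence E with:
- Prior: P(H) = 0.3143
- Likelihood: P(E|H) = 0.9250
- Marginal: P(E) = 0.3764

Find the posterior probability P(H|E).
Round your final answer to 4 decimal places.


Using Bayes' theorem:

P(H|E) = P(E|H) × P(H) / P(E)
       = 0.9250 × 0.3143 / 0.3764
       = 0.29072750 / 0.3764
       = 0.7724

The evidence strengthens our belief in H.
Prior: 0.3143 → Posterior: 0.7724


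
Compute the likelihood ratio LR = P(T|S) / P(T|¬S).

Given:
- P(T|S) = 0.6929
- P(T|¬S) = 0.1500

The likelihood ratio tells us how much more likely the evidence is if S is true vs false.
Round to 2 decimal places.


Likelihood Ratio (LR) = P(T|S) / P(T|¬S)

LR = 0.6929 / 0.1500
   = 4.62

The evidence is 4.62 times more likely if S is true than if S is false.
Because LR exceeds 1, T is evidence for S.


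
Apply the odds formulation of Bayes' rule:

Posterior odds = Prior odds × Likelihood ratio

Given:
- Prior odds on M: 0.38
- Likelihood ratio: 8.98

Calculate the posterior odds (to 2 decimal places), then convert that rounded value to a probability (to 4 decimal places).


Step 1: Calculate posterior odds
Posterior odds = Prior odds × LR
               = 0.38 × 8.98
               = 3.41

Step 2: Convert to probability
P(M|E) = Posterior odds / (1 + Posterior odds)
       = 3.41 / (1 + 3.41)
       = 3.41 / 4.41
       = 0.7732

The evidence increased P(M) from 0.2754 to 0.7732.


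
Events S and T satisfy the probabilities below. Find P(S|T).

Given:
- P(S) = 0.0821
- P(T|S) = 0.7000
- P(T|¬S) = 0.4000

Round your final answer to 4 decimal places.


Bayes' theorem: P(S|T) = P(T|S) × P(S) / P(T)

Step 1: Calculate P(T) using law of total probability
P(T) = P(T|S)P(S) + P(T|¬S)P(¬S)
     = 0.7000 × 0.0821 + 0.4000 × 0.9179
     = 0.05747000 + 0.36716000
     = 0.42463000

Step 2: Apply Bayes' theorem
P(S|T) = P(T|S) × P(S) / P(T)
       = 0.05747000 / 0.42463000
       = 0.1353


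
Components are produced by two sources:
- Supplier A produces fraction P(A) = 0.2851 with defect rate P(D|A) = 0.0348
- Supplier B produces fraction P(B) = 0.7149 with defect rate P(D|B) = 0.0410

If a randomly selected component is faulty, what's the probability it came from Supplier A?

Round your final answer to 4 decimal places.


Let A = from Supplier A, D = faulty

Given:
- P(A) = 0.2851, P(B) = 0.7149
- P(D|A) = 0.0348, P(D|B) = 0.0410

Step 1: Find P(D)
P(D) = P(D|A)P(A) + P(D|B)P(B)
     = 0.0348 × 0.2851 + 0.0410 × 0.7149
     = 0.00992148 + 0.02931090
     = 0.03923238

Step 2: Apply Bayes' theorem
P(A|D) = P(D|A)P(A) / P(D)
       = 0.00992148 / 0.03923238
       = 0.2529


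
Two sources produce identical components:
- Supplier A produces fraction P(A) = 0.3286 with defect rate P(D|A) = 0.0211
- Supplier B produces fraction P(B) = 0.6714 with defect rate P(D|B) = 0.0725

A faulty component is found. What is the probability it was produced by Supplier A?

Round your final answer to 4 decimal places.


Let A = from Supplier A, D = faulty

Given:
- P(A) = 0.3286, P(B) = 0.6714
- P(D|A) = 0.0211, P(D|B) = 0.0725

Step 1: Find P(D)
P(D) = P(D|A)P(A) + P(D|B)P(B)
     = 0.0211 × 0.3286 + 0.0725 × 0.6714
     = 0.00693346 + 0.04867650
     = 0.05560996

Step 2: Apply Bayes' theorem
P(A|D) = P(D|A)P(A) / P(D)
       = 0.00693346 / 0.05560996
       = 0.1247


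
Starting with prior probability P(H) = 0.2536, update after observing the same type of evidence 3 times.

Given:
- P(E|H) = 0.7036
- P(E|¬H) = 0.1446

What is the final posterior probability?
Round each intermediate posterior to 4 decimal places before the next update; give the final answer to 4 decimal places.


Sequential Bayesian updating:

Initial prior: P(H) = 0.2536

Update 1:
  P(E) = 0.7036 × 0.2536 + 0.1446 × 0.7464 = 0.17843296 + 0.10792944 = 0.28636240
  P(H|E) = 0.17843296 / 0.28636240 = 0.6231

Update 2:
  P(E) = 0.7036 × 0.6231 + 0.1446 × 0.3769 = 0.43841316 + 0.05449974 = 0.49291290
  P(H|E) = 0.43841316 / 0.49291290 = 0.8894

Update 3:
  P(E) = 0.7036 × 0.8894 + 0.1446 × 0.1106 = 0.62578184 + 0.01599276 = 0.64177460
  P(H|E) = 0.62578184 / 0.64177460 = 0.9751

Final posterior: 0.9751


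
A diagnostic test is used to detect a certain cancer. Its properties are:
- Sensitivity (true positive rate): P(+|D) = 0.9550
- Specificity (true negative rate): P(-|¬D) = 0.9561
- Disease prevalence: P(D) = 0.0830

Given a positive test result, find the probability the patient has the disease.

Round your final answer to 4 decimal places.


Let D = has disease, + = positive test

Given:
- P(D) = 0.0830 (prevalence)
- P(+|D) = 0.9550 (sensitivity)
- P(-|¬D) = 0.9561 (specificity)
- P(+|¬D) = 0.0439 (false positive rate = 1 - specificity)

Step 1: Find P(+)
P(+) = P(+|D)P(D) + P(+|¬D)P(¬D)
     = 0.9550 × 0.0830 + 0.0439 × 0.9170
     = 0.07926500 + 0.04025630
     = 0.11952130

Step 2: Apply Bayes' theorem for P(D|+)
P(D|+) = P(+|D)P(D) / P(+)
       = 0.07926500 / 0.11952130
       = 0.6632


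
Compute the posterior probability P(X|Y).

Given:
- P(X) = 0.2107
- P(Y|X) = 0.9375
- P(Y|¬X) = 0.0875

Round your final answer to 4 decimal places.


Bayes' theorem: P(X|Y) = P(Y|X) × P(X) / P(Y)

Step 1: Calculate P(Y) using law of total probability
P(Y) = P(Y|X)P(X) + P(Y|¬X)P(¬X)
     = 0.9375 × 0.2107 + 0.0875 × 0.7893
     = 0.19753125 + 0.06906375
     = 0.26659500

Step 2: Apply Bayes' theorem
P(X|Y) = P(Y|X) × P(X) / P(Y)
       = 0.19753125 / 0.26659500
       = 0.7409


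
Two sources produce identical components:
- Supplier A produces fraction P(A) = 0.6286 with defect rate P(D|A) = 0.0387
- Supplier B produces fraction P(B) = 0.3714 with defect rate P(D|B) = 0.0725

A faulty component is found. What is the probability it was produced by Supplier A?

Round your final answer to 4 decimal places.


Let A = from Supplier A, D = faulty

Given:
- P(A) = 0.6286, P(B) = 0.3714
- P(D|A) = 0.0387, P(D|B) = 0.0725

Step 1: Find P(D)
P(D) = P(D|A)P(A) + P(D|B)P(B)
     = 0.0387 × 0.6286 + 0.0725 × 0.3714
     = 0.02432682 + 0.02692650
     = 0.05125332

Step 2: Apply Bayes' theorem
P(A|D) = P(D|A)P(A) / P(D)
       = 0.02432682 / 0.05125332
       = 0.4746


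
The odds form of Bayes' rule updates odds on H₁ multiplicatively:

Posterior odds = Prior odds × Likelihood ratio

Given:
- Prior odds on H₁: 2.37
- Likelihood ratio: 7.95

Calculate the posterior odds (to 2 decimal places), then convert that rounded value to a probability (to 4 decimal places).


Step 1: Calculate posterior odds
Posterior odds = Prior odds × LR
               = 2.37 × 7.95
               = 18.84

Step 2: Convert to probability
P(H₁|E) = Posterior odds / (1 + Posterior odds)
       = 18.84 / (1 + 18.84)
       = 18.84 / 19.84
       = 0.9496

The evidence increased P(H₁) from 0.7033 to 0.9496.


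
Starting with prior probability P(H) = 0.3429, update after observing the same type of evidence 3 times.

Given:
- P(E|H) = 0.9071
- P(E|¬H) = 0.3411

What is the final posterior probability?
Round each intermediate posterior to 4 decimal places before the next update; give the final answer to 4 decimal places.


Sequential Bayesian updating:

Initial prior: P(H) = 0.3429

Update 1:
  P(E) = 0.9071 × 0.3429 + 0.3411 × 0.6571 = 0.31104459 + 0.22413681 = 0.53518140
  P(H|E) = 0.31104459 / 0.53518140 = 0.5812

Update 2:
  P(E) = 0.9071 × 0.5812 + 0.3411 × 0.4188 = 0.52720652 + 0.14285268 = 0.67005920
  P(H|E) = 0.52720652 / 0.67005920 = 0.7868

Update 3:
  P(E) = 0.9071 × 0.7868 + 0.3411 × 0.2132 = 0.71370628 + 0.07272252 = 0.78642880
  P(H|E) = 0.71370628 / 0.78642880 = 0.9075

Final posterior: 0.9075


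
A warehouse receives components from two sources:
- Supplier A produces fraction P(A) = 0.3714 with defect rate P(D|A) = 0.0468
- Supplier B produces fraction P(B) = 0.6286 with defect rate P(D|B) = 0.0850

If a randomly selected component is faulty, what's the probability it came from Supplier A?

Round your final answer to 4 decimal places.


Let A = from Supplier A, D = faulty

Given:
- P(A) = 0.3714, P(B) = 0.6286
- P(D|A) = 0.0468, P(D|B) = 0.0850

Step 1: Find P(D)
P(D) = P(D|A)P(A) + P(D|B)P(B)
     = 0.0468 × 0.3714 + 0.0850 × 0.6286
     = 0.01738152 + 0.05343100
     = 0.07081252

Step 2: Apply Bayes' theorem
P(A|D) = P(D|A)P(A) / P(D)
       = 0.01738152 / 0.07081252
       = 0.2455


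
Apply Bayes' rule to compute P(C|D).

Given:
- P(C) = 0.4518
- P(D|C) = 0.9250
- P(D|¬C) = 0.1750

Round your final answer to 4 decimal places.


Bayes' theorem: P(C|D) = P(D|C) × P(C) / P(D)

Step 1: Calculate P(D) using law of total probability
P(D) = P(D|C)P(C) + P(D|¬C)P(¬C)
     = 0.9250 × 0.4518 + 0.1750 × 0.5482
     = 0.41791500 + 0.09593500
     = 0.51385000

Step 2: Apply Bayes' theorem
P(C|D) = P(D|C) × P(C) / P(D)
       = 0.41791500 / 0.51385000
       = 0.8133


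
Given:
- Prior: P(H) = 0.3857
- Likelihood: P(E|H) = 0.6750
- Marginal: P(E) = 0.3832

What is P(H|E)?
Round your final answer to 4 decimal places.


Using Bayes' theorem:

P(H|E) = P(E|H) × P(H) / P(E)
       = 0.6750 × 0.3857 / 0.3832
       = 0.26034750 / 0.3832
       = 0.6794

The evidence strengthens our belief in H.
Prior: 0.3857 → Posterior: 0.6794


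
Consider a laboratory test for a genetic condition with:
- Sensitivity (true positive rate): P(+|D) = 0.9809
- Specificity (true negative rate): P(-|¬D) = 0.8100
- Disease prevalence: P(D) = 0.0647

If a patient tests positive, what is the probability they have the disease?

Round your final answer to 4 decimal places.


Let D = has disease, + = positive test

Given:
- P(D) = 0.0647 (prevalence)
- P(+|D) = 0.9809 (sensitivity)
- P(-|¬D) = 0.8100 (specificity)
- P(+|¬D) = 0.1900 (false positive rate = 1 - specificity)

Step 1: Find P(+)
P(+) = P(+|D)P(D) + P(+|¬D)P(¬D)
     = 0.9809 × 0.0647 + 0.1900 × 0.9353
     = 0.06346423 + 0.17770700
     = 0.24117123

Step 2: Apply Bayes' theorem for P(D|+)
P(D|+) = P(+|D)P(D) / P(+)
       = 0.06346423 / 0.24117123
       = 0.2632


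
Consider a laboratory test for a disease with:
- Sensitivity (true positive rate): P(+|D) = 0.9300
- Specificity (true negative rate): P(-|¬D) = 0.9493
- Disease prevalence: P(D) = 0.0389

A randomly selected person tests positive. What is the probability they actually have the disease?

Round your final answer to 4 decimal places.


Let D = has disease, + = positive test

Given:
- P(D) = 0.0389 (prevalence)
- P(+|D) = 0.9300 (sensitivity)
- P(-|¬D) = 0.9493 (specificity)
- P(+|¬D) = 0.0507 (false positive rate = 1 - specificity)

Step 1: Find P(+)
P(+) = P(+|D)P(D) + P(+|¬D)P(¬D)
     = 0.9300 × 0.0389 + 0.0507 × 0.9611
     = 0.03617700 + 0.04872777
     = 0.08490477

Step 2: Apply Bayes' theorem for P(D|+)
P(D|+) = P(+|D)P(D) / P(+)
       = 0.03617700 / 0.08490477
       = 0.4261


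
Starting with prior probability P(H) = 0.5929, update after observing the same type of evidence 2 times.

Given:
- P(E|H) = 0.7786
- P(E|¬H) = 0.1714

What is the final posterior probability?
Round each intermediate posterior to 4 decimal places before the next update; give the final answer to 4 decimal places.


Sequential Bayesian updating:

Initial prior: P(H) = 0.5929

Update 1:
  P(E) = 0.7786 × 0.5929 + 0.1714 × 0.4071 = 0.46163194 + 0.06977694 = 0.53140888
  P(H|E) = 0.46163194 / 0.53140888 = 0.8687

Update 2:
  P(E) = 0.7786 × 0.8687 + 0.1714 × 0.1313 = 0.67636982 + 0.02250482 = 0.69887464
  P(H|E) = 0.67636982 / 0.69887464 = 0.9678

Final posterior: 0.9678


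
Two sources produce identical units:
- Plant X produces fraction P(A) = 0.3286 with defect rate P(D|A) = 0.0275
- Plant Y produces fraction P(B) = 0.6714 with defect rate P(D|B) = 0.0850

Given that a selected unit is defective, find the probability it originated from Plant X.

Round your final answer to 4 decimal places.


Let A = from Plant X, D = defective

Given:
- P(A) = 0.3286, P(B) = 0.6714
- P(D|A) = 0.0275, P(D|B) = 0.0850

Step 1: Find P(D)
P(D) = P(D|A)P(A) + P(D|B)P(B)
     = 0.0275 × 0.3286 + 0.0850 × 0.6714
     = 0.00903650 + 0.05706900
     = 0.06610550

Step 2: Apply Bayes' theorem
P(A|D) = P(D|A)P(A) / P(D)
       = 0.00903650 / 0.06610550
       = 0.1367


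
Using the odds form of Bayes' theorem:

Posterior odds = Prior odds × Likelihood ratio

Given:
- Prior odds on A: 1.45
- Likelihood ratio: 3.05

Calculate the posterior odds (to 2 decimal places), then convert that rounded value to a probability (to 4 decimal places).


Step 1: Calculate posterior odds
Posterior odds = Prior odds × LR
               = 1.45 × 3.05
               = 4.42

Step 2: Convert to probability
P(A|E) = Posterior odds / (1 + Posterior odds)
       = 4.42 / (1 + 4.42)
       = 4.42 / 5.42
       = 0.8155

The evidence increased P(A) from 0.5918 to 0.8155.


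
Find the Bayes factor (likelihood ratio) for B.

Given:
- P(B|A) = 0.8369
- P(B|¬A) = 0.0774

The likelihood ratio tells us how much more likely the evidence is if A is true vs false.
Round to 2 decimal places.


Likelihood Ratio (LR) = P(B|A) / P(B|¬A)

LR = 0.8369 / 0.0774
   = 10.81

The evidence is 10.81 times more likely if A is true than if A is false.
Because LR exceeds 1, B is evidence for A.


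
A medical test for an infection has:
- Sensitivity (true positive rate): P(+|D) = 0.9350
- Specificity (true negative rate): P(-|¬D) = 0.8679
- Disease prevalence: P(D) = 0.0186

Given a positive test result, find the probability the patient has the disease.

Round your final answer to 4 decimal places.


Let D = has disease, + = positive test

Given:
- P(D) = 0.0186 (prevalence)
- P(+|D) = 0.9350 (sensitivity)
- P(-|¬D) = 0.8679 (specificity)
- P(+|¬D) = 0.1321 (false positive rate = 1 - specificity)

Step 1: Find P(+)
P(+) = P(+|D)P(D) + P(+|¬D)P(¬D)
     = 0.9350 × 0.0186 + 0.1321 × 0.9814
     = 0.01739100 + 0.12964294
     = 0.14703394

Step 2: Apply Bayes' theorem for P(D|+)
P(D|+) = P(+|D)P(D) / P(+)
       = 0.01739100 / 0.14703394
       = 0.1183


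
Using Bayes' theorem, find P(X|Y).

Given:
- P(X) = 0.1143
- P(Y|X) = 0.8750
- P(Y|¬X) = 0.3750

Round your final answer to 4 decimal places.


Bayes' theorem: P(X|Y) = P(Y|X) × P(X) / P(Y)

Step 1: Calculate P(Y) using law of total probability
P(Y) = P(Y|X)P(X) + P(Y|¬X)P(¬X)
     = 0.8750 × 0.1143 + 0.3750 × 0.8857
     = 0.10001250 + 0.33213750
     = 0.43215000

Step 2: Apply Bayes' theorem
P(X|Y) = P(Y|X) × P(X) / P(Y)
       = 0.10001250 / 0.43215000
       = 0.2314


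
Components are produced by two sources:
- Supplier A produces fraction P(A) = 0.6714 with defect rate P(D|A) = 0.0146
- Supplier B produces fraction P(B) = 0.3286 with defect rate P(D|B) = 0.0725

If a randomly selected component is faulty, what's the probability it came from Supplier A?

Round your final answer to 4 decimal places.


Let A = from Supplier A, D = faulty

Given:
- P(A) = 0.6714, P(B) = 0.3286
- P(D|A) = 0.0146, P(D|B) = 0.0725

Step 1: Find P(D)
P(D) = P(D|A)P(A) + P(D|B)P(B)
     = 0.0146 × 0.6714 + 0.0725 × 0.3286
     = 0.00980244 + 0.02382350
     = 0.03362594

Step 2: Apply Bayes' theorem
P(A|D) = P(D|A)P(A) / P(D)
       = 0.00980244 / 0.03362594
       = 0.2915
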